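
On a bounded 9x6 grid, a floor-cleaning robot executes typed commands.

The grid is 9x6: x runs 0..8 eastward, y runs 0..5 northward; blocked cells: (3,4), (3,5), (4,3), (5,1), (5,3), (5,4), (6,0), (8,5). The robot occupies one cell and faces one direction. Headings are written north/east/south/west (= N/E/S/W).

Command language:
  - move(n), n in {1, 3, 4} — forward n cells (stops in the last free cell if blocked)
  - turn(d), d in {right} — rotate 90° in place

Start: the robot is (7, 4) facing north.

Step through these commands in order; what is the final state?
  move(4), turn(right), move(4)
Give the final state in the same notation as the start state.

(7, 5) facing east

t0: (7, 4) facing north
[1] after move(4): (7, 5) facing north
[2] after turn(right): (7, 5) facing east
[3] after move(4): (7, 5) facing east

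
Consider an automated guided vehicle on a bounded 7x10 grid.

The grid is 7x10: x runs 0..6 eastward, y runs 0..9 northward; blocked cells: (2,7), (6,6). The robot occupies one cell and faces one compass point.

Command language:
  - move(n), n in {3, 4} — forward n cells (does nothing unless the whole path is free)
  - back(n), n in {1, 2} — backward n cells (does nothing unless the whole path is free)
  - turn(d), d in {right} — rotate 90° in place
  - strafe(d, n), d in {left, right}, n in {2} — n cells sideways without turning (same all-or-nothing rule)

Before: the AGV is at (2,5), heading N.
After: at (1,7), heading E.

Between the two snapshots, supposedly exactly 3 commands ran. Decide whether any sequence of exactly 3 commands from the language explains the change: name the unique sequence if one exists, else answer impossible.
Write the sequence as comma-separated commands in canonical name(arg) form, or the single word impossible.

turn(right), back(1), strafe(left, 2)

key: order matters: swapping turn(right) and strafe(left, 2) lands elsewhere
t0: at (2,5), heading N
t=1 turn(right) ⇒ at (2,5), heading E
t=2 back(1) ⇒ at (1,5), heading E
t=3 strafe(left, 2) ⇒ at (1,7), heading E
uniquely the one of 343 3-step routes that fits.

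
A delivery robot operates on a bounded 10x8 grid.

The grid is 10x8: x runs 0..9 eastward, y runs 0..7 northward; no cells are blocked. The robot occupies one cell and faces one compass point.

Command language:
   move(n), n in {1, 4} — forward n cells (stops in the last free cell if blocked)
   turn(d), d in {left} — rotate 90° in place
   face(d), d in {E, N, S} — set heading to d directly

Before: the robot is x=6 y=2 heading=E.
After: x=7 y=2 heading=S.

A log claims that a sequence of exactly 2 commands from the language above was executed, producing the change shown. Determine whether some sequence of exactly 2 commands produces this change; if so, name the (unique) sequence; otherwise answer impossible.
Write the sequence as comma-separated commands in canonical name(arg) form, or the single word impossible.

key: cell and facing (now S) both changed — the 2 commands mix motion and turning
start: x=6 y=2 heading=E
1. move(1) → x=7 y=2 heading=E
2. face(S) → x=7 y=2 heading=S
uniquely the one of 36 2-step routes that fits.

move(1), face(S)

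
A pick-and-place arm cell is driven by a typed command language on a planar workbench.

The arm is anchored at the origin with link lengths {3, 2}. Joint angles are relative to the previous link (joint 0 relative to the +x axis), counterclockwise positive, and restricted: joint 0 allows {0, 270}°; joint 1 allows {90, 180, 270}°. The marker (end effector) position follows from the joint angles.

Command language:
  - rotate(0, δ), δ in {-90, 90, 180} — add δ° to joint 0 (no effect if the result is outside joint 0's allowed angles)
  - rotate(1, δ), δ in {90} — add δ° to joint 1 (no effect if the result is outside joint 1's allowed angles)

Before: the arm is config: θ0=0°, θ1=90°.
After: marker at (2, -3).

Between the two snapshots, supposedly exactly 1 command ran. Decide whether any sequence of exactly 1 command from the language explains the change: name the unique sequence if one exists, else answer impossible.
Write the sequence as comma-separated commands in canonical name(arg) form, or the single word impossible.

rotate(0, -90)

start: config: θ0=0°, θ1=90°
t=1 rotate(0, -90) ⇒ config: θ0=270°, θ1=90°
no rival 1-sequence matches.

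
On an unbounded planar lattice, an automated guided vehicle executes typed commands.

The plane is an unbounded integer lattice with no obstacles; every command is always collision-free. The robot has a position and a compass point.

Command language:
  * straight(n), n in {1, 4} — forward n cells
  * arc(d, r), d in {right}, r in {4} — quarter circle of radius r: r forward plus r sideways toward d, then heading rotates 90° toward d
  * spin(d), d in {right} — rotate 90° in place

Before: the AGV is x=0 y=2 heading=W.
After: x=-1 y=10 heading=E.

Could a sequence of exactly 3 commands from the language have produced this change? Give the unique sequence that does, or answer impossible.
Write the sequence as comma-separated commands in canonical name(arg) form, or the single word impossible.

straight(1), arc(right, 4), arc(right, 4)

key: cell and facing (now E) both changed — the 3 commands mix motion and turning
begin: x=0 y=2 heading=W
step 1 (straight(1)): x=-1 y=2 heading=W
step 2 (arc(right, 4)): x=-5 y=6 heading=N
step 3 (arc(right, 4)): x=-1 y=10 heading=E
no rival 3-sequence matches.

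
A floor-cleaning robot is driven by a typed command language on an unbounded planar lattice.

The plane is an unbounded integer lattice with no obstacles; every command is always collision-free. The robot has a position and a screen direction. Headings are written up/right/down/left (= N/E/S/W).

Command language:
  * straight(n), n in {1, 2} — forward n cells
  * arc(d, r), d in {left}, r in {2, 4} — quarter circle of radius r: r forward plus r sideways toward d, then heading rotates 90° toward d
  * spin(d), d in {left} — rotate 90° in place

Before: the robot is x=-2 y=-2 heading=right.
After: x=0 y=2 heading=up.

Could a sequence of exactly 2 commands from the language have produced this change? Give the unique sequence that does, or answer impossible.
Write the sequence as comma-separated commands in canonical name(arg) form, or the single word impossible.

arc(left, 2), straight(2)

key: running straight(2) before arc(left, 2) would end elsewhere — order is forced
start: x=-2 y=-2 heading=right
t=1 arc(left, 2) ⇒ x=0 y=0 heading=up
t=2 straight(2) ⇒ x=0 y=2 heading=up
no other 2-command option fits: unique.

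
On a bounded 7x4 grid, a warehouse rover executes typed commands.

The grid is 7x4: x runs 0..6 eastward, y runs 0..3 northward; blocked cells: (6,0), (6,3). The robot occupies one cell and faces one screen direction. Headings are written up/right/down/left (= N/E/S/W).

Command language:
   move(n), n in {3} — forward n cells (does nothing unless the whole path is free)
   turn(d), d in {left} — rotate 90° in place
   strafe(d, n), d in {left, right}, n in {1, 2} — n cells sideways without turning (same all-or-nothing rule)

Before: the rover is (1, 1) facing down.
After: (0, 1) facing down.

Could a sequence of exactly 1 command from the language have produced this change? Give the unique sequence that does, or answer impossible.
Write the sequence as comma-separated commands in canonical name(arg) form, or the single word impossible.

strafe(right, 1)

key: still facing S — the one step turns nothing
begin: (1, 1) facing down
1. strafe(right, 1) → (0, 1) facing down
uniquely the one of 6 1-step routes that fits.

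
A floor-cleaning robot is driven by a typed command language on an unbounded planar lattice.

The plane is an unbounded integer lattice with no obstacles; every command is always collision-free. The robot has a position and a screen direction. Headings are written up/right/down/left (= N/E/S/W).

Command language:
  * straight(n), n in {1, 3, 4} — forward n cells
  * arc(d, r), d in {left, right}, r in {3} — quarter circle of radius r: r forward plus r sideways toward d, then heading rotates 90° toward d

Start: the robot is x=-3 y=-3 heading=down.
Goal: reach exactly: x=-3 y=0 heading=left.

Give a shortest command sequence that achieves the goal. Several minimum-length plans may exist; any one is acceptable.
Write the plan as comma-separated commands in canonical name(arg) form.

begin: x=-3 y=-3 heading=down
t=1 arc(left, 3) ⇒ x=0 y=-6 heading=right
t=2 arc(left, 3) ⇒ x=3 y=-3 heading=up
t=3 arc(left, 3) ⇒ x=0 y=0 heading=left
t=4 straight(3) ⇒ x=-3 y=0 heading=left
minimal: 4 command(s), checked below 4.

arc(left, 3), arc(left, 3), arc(left, 3), straight(3)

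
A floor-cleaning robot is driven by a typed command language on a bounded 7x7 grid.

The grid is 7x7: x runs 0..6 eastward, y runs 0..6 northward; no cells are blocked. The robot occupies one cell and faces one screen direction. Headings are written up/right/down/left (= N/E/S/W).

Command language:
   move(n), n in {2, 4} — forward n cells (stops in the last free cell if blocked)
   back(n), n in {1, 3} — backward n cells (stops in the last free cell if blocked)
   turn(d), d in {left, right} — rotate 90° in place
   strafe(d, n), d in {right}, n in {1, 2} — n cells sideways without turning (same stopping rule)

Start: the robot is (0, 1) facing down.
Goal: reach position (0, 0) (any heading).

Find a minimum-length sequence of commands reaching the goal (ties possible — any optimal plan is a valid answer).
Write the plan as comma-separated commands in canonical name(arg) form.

t0: (0, 1) facing down
[1] after move(2): (0, 0) facing down
shorter routes all fall short; 1 is best.

move(2)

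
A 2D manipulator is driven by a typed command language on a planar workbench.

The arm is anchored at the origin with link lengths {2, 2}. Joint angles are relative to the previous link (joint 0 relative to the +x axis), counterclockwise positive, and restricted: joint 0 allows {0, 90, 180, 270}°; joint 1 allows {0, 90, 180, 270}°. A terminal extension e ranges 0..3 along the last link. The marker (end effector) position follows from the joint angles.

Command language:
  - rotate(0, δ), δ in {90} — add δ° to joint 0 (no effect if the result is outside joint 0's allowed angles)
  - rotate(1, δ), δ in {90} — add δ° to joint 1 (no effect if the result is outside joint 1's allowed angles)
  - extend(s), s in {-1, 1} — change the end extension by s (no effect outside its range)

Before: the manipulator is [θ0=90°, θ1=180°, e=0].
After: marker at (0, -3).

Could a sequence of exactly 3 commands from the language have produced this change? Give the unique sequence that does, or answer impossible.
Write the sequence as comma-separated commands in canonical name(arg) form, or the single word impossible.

extend(1), extend(1), extend(1)

initial: [θ0=90°, θ1=180°, e=0]
step 1 (extend(1)): [θ0=90°, θ1=180°, e=1]
step 2 (extend(1)): [θ0=90°, θ1=180°, e=2]
step 3 (extend(1)): [θ0=90°, θ1=180°, e=3]
uniquely the one of 64 3-step routes that fits.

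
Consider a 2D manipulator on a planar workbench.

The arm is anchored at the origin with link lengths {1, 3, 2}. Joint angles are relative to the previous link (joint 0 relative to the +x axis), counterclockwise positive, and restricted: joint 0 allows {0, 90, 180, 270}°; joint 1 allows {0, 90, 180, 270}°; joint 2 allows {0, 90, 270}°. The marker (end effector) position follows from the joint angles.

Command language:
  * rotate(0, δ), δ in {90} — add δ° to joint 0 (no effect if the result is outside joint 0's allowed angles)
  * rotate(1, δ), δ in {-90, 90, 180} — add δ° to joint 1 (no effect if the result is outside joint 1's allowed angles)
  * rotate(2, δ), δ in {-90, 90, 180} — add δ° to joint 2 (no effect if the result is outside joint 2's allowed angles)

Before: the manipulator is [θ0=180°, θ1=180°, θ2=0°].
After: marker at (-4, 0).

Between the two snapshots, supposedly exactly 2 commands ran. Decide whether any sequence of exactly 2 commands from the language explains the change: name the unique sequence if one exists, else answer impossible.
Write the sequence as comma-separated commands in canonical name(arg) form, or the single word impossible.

start: [θ0=180°, θ1=180°, θ2=0°]
t=1 rotate(0, 90) ⇒ [θ0=270°, θ1=180°, θ2=0°]
t=2 rotate(0, 90) ⇒ [θ0=0°, θ1=180°, θ2=0°]
all 49 alternatives checked — unique.

rotate(0, 90), rotate(0, 90)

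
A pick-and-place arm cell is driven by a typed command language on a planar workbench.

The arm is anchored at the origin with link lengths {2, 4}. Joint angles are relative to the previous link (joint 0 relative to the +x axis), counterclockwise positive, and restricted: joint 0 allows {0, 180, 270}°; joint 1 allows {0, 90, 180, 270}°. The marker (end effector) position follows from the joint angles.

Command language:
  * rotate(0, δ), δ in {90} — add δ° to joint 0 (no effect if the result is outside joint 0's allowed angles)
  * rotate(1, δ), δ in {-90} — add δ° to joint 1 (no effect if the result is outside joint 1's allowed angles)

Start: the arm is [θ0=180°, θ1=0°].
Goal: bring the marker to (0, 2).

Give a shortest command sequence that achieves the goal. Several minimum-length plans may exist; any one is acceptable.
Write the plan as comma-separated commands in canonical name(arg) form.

t0: [θ0=180°, θ1=0°]
1. rotate(1, -90) → [θ0=180°, θ1=270°]
2. rotate(1, -90) → [θ0=180°, θ1=180°]
3. rotate(0, 90) → [θ0=270°, θ1=180°]
shorter routes all fall short; 3 is best.

rotate(1, -90), rotate(1, -90), rotate(0, 90)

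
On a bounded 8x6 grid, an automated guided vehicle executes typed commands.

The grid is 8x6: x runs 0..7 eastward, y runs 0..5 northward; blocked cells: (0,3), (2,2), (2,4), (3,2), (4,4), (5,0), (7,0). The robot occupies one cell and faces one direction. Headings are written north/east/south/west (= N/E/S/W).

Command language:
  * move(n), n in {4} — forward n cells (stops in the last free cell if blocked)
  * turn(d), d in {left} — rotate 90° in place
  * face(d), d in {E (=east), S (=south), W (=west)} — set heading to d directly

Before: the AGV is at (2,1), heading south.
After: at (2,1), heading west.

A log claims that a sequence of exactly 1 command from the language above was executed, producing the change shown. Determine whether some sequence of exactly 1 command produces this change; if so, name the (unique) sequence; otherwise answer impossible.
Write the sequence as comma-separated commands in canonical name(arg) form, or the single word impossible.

key: (2,1) unchanged — the single command moves nothing
initial: at (2,1), heading south
t=1 face(W) ⇒ at (2,1), heading west
no rival 1-sequence matches.

face(W)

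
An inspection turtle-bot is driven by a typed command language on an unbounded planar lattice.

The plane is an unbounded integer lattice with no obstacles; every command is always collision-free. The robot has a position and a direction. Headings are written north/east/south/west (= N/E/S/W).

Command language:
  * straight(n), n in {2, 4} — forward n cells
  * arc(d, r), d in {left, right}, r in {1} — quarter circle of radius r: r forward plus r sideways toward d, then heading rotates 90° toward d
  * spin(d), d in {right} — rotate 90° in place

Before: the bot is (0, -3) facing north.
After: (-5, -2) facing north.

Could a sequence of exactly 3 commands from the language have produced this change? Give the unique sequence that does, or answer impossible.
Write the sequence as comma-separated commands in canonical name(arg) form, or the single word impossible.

key: still facing N at the end — net rotation zero over 3 steps
from: (0, -3) facing north
t=1 arc(left, 1) ⇒ (-1, -2) facing west
t=2 straight(4) ⇒ (-5, -2) facing west
t=3 spin(right) ⇒ (-5, -2) facing north
no other 3-command option fits: unique.

arc(left, 1), straight(4), spin(right)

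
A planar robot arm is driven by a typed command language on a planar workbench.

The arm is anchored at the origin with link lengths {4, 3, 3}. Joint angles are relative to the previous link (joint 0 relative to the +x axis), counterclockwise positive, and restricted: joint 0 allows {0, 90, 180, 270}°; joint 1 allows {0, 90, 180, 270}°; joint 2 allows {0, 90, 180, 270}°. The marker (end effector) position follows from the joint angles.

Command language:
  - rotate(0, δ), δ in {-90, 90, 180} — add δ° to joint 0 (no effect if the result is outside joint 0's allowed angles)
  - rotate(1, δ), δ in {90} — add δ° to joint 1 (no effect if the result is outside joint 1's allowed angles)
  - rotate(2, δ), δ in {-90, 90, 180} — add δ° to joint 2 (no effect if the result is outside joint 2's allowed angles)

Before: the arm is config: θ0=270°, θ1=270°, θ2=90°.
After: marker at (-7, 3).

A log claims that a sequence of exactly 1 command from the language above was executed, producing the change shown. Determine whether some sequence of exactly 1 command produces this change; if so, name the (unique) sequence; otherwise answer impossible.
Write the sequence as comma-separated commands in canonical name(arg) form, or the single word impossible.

rotate(0, -90)

t0: config: θ0=270°, θ1=270°, θ2=90°
[1] after rotate(0, -90): config: θ0=180°, θ1=270°, θ2=90°
all 7 alternatives checked — unique.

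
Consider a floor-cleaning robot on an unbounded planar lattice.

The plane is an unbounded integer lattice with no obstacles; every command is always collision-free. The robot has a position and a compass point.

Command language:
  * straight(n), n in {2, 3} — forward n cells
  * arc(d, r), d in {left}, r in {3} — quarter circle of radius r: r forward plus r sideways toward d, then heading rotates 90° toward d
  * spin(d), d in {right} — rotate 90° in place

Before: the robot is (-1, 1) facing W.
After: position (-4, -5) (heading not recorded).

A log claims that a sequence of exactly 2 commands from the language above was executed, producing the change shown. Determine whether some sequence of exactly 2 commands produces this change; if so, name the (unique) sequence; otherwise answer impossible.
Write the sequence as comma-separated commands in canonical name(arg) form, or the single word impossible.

arc(left, 3), straight(3)

key: order matters: swapping arc(left, 3) and straight(3) lands elsewhere
initial: (-1, 1) facing W
t=1 arc(left, 3) ⇒ (-4, -2) facing S
t=2 straight(3) ⇒ (-4, -5) facing S
no other 2-command option fits: unique.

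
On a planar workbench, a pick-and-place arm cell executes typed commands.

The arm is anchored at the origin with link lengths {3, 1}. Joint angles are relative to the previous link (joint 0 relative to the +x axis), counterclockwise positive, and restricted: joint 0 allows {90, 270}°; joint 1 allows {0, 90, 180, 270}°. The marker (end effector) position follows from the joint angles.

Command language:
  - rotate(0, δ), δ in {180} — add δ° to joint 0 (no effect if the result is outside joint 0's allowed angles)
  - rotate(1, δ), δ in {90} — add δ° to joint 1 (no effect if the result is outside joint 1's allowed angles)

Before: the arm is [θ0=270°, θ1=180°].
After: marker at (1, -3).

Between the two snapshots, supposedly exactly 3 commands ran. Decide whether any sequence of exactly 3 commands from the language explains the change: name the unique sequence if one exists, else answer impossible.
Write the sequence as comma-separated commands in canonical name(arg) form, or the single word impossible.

t0: [θ0=270°, θ1=180°]
1. rotate(1, 90) → [θ0=270°, θ1=270°]
2. rotate(1, 90) → [θ0=270°, θ1=0°]
3. rotate(1, 90) → [θ0=270°, θ1=90°]
no rival 3-sequence matches.

rotate(1, 90), rotate(1, 90), rotate(1, 90)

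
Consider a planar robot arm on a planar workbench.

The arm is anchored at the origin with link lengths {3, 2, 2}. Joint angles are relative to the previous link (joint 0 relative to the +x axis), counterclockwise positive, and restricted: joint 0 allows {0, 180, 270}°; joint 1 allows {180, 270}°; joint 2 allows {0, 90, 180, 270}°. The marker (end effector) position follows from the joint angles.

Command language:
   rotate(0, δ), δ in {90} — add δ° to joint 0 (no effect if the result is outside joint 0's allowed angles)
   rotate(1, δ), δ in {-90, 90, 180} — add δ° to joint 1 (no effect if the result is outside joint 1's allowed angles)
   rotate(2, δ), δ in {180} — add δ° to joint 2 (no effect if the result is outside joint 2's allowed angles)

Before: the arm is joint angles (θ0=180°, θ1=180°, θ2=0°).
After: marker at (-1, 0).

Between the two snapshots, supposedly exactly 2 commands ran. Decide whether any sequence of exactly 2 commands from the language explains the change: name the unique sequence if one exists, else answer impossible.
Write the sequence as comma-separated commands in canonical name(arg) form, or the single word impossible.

rotate(0, 90), rotate(0, 90)

t0: joint angles (θ0=180°, θ1=180°, θ2=0°)
[1] after rotate(0, 90): joint angles (θ0=270°, θ1=180°, θ2=0°)
[2] after rotate(0, 90): joint angles (θ0=0°, θ1=180°, θ2=0°)
uniquely the one of 25 2-step routes that fits.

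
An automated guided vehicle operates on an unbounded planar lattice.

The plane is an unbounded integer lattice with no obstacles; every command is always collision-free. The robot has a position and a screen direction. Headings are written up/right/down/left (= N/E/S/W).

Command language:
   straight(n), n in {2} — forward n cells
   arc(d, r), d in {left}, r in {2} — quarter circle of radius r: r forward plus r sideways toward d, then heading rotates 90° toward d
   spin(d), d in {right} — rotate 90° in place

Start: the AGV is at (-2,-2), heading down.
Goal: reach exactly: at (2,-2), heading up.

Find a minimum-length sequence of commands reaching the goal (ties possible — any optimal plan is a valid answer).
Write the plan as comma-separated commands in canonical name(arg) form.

arc(left, 2), arc(left, 2)

begin: at (-2,-2), heading down
1. arc(left, 2) → at (0,-4), heading right
2. arc(left, 2) → at (2,-2), heading up
no 1-step plan works, so 2 is optimal.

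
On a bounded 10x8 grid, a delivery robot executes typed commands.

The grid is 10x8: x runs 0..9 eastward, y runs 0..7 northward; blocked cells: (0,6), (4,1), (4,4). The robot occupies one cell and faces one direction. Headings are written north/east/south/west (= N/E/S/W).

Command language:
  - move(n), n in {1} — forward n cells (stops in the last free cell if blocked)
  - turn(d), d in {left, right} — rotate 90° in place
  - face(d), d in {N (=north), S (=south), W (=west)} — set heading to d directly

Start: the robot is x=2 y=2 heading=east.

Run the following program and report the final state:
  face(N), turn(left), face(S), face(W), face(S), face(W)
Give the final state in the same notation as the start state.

x=2 y=2 heading=west

from: x=2 y=2 heading=east
1. face(N) → x=2 y=2 heading=north
2. turn(left) → x=2 y=2 heading=west
3. face(S) → x=2 y=2 heading=south
4. face(W) → x=2 y=2 heading=west
5. face(S) → x=2 y=2 heading=south
6. face(W) → x=2 y=2 heading=west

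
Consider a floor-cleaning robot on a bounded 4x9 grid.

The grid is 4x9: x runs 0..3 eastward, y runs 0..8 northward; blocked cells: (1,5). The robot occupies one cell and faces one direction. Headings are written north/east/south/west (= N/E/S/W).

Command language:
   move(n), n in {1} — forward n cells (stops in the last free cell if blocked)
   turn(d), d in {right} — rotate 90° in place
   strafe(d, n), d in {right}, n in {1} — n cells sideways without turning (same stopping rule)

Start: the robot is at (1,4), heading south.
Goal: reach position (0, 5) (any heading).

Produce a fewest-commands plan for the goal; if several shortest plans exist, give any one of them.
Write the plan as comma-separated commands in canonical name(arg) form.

strafe(right, 1), turn(right), strafe(right, 1)

from: at (1,4), heading south
t=1 strafe(right, 1) ⇒ at (0,4), heading south
t=2 turn(right) ⇒ at (0,4), heading west
t=3 strafe(right, 1) ⇒ at (0,5), heading west
shorter routes all fall short; 3 is best.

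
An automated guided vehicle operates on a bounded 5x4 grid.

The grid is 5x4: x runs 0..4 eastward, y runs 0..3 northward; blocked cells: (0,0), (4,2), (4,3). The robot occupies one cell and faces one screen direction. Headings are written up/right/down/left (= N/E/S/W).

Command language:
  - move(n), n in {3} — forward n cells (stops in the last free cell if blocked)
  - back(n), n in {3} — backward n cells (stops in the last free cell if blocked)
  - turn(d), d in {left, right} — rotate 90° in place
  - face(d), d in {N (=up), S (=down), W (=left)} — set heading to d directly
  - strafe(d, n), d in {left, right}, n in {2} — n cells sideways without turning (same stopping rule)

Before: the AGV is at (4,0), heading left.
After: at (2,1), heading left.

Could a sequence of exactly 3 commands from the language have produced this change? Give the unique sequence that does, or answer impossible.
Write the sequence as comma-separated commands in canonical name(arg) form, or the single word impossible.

impossible

no 3-step route produces this change.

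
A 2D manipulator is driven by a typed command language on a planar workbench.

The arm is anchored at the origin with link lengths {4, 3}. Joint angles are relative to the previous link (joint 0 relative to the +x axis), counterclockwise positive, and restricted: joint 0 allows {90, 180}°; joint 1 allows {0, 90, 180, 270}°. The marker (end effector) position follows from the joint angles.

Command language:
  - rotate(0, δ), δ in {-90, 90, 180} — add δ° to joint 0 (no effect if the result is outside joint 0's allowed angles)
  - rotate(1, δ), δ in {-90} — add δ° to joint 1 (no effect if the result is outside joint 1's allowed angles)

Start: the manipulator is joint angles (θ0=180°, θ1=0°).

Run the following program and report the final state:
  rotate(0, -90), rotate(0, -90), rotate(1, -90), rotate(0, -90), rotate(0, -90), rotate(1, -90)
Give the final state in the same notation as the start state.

joint angles (θ0=90°, θ1=180°)

start: joint angles (θ0=180°, θ1=0°)
t=1 rotate(0, -90) ⇒ joint angles (θ0=90°, θ1=0°)
t=2 rotate(0, -90) ⇒ joint angles (θ0=90°, θ1=0°)
t=3 rotate(1, -90) ⇒ joint angles (θ0=90°, θ1=270°)
t=4 rotate(0, -90) ⇒ joint angles (θ0=90°, θ1=270°)
t=5 rotate(0, -90) ⇒ joint angles (θ0=90°, θ1=270°)
t=6 rotate(1, -90) ⇒ joint angles (θ0=90°, θ1=180°)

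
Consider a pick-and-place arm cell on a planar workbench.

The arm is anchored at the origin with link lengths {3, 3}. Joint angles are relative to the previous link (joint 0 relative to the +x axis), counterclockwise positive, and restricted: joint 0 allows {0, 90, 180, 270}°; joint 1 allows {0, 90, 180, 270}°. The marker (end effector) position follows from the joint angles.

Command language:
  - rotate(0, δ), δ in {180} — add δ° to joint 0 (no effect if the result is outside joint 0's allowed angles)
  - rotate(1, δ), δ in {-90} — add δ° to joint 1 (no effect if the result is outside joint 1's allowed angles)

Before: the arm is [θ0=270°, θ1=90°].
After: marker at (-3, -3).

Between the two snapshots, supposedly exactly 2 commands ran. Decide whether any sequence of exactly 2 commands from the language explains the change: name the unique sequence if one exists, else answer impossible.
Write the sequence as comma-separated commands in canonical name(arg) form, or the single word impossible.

rotate(1, -90), rotate(1, -90)

start: [θ0=270°, θ1=90°]
[1] after rotate(1, -90): [θ0=270°, θ1=0°]
[2] after rotate(1, -90): [θ0=270°, θ1=270°]
uniquely the one of 4 2-step routes that fits.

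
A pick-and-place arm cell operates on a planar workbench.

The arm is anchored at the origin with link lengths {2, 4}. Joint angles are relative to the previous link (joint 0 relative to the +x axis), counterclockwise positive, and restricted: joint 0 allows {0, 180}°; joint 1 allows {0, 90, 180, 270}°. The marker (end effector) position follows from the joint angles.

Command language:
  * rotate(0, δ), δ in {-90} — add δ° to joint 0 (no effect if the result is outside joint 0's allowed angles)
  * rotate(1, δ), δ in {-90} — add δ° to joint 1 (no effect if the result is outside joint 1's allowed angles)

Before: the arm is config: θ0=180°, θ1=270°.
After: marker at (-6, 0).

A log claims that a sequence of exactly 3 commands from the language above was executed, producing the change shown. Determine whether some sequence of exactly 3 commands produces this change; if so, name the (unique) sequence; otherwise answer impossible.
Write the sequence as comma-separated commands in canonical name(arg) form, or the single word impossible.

rotate(1, -90), rotate(1, -90), rotate(1, -90)

from: config: θ0=180°, θ1=270°
1. rotate(1, -90) → config: θ0=180°, θ1=180°
2. rotate(1, -90) → config: θ0=180°, θ1=90°
3. rotate(1, -90) → config: θ0=180°, θ1=0°
uniquely the one of 8 3-step routes that fits.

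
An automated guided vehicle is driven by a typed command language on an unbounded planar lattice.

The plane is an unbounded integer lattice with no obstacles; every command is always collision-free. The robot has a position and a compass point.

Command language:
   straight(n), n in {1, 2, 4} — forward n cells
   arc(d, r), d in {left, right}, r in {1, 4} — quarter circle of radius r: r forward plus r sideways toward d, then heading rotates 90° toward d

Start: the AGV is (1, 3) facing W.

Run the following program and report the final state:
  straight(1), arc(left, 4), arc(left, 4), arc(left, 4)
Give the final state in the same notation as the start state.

(4, -1) facing N

initial: (1, 3) facing W
[1] after straight(1): (0, 3) facing W
[2] after arc(left, 4): (-4, -1) facing S
[3] after arc(left, 4): (0, -5) facing E
[4] after arc(left, 4): (4, -1) facing N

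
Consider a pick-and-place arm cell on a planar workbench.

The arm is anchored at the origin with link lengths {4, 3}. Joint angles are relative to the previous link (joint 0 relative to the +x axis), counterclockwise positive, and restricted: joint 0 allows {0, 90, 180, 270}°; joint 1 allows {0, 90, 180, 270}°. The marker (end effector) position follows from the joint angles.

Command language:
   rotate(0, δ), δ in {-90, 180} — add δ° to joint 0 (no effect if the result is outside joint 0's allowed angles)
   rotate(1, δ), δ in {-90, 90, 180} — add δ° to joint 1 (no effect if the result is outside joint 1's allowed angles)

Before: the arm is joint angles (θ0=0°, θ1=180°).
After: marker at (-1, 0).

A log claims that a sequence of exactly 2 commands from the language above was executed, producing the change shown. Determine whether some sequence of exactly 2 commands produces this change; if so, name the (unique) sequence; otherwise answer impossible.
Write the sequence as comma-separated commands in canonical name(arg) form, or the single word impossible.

rotate(0, -90), rotate(0, -90)

begin: joint angles (θ0=0°, θ1=180°)
1. rotate(0, -90) → joint angles (θ0=270°, θ1=180°)
2. rotate(0, -90) → joint angles (θ0=180°, θ1=180°)
uniquely the one of 25 2-step routes that fits.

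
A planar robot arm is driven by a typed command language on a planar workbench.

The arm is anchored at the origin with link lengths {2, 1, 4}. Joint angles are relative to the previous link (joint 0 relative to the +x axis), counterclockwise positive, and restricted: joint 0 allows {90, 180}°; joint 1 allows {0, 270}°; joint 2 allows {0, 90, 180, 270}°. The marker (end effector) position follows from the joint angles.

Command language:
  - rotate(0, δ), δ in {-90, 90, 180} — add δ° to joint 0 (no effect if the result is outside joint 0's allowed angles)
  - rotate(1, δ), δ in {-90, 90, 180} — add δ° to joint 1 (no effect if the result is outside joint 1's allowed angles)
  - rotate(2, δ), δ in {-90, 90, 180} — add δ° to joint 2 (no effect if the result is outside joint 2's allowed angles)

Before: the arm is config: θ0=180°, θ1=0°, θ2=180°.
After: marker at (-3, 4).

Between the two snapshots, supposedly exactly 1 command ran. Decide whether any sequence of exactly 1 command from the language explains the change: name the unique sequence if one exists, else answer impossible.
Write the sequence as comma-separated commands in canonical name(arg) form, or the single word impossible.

rotate(2, 90)

begin: config: θ0=180°, θ1=0°, θ2=180°
1. rotate(2, 90) → config: θ0=180°, θ1=0°, θ2=270°
all 9 alternatives checked — unique.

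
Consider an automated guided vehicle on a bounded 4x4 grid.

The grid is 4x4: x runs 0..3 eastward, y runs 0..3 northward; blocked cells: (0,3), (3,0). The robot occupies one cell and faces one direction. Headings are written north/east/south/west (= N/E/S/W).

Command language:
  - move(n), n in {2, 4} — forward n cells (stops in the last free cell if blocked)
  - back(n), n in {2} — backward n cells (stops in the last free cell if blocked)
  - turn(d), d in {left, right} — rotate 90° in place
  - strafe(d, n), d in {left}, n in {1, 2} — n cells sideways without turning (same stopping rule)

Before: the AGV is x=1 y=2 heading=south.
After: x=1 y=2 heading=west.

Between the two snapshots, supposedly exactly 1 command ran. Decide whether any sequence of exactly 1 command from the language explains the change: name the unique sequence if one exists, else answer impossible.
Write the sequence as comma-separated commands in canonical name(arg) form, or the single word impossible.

key: (1,2) unchanged — the single command moves nothing
begin: x=1 y=2 heading=south
[1] after turn(right): x=1 y=2 heading=west
no rival 1-sequence matches.

turn(right)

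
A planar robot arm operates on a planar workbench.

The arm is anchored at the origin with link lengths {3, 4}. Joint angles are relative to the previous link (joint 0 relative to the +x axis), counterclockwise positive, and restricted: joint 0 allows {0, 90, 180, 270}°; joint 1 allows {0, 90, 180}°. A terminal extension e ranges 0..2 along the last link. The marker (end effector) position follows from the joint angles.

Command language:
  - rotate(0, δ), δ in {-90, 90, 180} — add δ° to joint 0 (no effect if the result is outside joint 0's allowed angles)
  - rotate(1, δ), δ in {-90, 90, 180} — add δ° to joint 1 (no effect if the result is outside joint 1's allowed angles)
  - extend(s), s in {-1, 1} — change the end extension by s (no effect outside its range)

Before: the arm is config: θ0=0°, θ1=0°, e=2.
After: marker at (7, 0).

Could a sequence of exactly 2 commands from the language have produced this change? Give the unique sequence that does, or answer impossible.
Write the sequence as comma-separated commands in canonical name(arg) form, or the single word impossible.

begin: config: θ0=0°, θ1=0°, e=2
step 1 (extend(-1)): config: θ0=0°, θ1=0°, e=1
step 2 (extend(-1)): config: θ0=0°, θ1=0°, e=0
all 64 alternatives checked — unique.

extend(-1), extend(-1)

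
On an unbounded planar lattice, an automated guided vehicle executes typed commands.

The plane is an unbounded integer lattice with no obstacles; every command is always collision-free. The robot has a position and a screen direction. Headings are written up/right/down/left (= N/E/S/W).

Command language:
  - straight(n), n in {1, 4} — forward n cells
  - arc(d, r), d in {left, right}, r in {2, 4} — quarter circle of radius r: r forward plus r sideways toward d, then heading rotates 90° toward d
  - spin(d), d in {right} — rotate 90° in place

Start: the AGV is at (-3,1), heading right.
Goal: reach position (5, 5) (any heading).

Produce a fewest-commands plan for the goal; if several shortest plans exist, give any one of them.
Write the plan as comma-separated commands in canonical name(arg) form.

initial: at (-3,1), heading right
[1] after straight(4): at (1,1), heading right
[2] after arc(left, 4): at (5,5), heading up
no 1-step plan works, so 2 is optimal.

straight(4), arc(left, 4)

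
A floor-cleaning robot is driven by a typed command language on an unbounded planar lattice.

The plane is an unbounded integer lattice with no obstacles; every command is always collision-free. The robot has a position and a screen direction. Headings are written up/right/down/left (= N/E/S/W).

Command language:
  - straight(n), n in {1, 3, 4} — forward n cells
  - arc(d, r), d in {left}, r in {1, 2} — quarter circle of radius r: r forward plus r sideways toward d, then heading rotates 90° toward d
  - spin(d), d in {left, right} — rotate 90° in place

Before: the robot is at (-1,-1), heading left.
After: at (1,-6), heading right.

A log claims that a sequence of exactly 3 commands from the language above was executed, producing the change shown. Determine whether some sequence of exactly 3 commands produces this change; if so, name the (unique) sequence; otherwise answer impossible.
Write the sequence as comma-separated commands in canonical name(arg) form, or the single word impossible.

key: cell and facing (now E) both changed — the 3 commands mix motion and turning
begin: at (-1,-1), heading left
t=1 spin(left) ⇒ at (-1,-1), heading down
t=2 straight(3) ⇒ at (-1,-4), heading down
t=3 arc(left, 2) ⇒ at (1,-6), heading right
no rival 3-sequence matches.

spin(left), straight(3), arc(left, 2)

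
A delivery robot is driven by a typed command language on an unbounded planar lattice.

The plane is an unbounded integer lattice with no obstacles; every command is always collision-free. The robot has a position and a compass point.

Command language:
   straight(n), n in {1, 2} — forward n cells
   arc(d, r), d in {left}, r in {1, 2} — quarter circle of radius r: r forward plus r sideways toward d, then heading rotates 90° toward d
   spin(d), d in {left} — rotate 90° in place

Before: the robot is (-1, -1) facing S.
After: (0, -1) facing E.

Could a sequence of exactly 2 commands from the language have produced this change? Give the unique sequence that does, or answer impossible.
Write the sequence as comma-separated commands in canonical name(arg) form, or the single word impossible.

spin(left), straight(1)

key: cell and facing (now E) both changed — the 2 commands mix motion and turning
begin: (-1, -1) facing S
[1] after spin(left): (-1, -1) facing E
[2] after straight(1): (0, -1) facing E
all 25 alternatives checked — unique.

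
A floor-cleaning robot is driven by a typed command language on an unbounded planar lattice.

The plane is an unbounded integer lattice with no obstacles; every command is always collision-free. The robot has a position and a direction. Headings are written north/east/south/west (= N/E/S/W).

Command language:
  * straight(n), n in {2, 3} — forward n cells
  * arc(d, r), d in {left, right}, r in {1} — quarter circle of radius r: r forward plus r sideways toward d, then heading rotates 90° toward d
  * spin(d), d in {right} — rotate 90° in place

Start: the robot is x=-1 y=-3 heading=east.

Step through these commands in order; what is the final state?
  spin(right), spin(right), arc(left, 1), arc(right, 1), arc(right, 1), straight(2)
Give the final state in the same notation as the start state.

x=-4 y=-2 heading=north

t0: x=-1 y=-3 heading=east
step 1 (spin(right)): x=-1 y=-3 heading=south
step 2 (spin(right)): x=-1 y=-3 heading=west
step 3 (arc(left, 1)): x=-2 y=-4 heading=south
step 4 (arc(right, 1)): x=-3 y=-5 heading=west
step 5 (arc(right, 1)): x=-4 y=-4 heading=north
step 6 (straight(2)): x=-4 y=-2 heading=north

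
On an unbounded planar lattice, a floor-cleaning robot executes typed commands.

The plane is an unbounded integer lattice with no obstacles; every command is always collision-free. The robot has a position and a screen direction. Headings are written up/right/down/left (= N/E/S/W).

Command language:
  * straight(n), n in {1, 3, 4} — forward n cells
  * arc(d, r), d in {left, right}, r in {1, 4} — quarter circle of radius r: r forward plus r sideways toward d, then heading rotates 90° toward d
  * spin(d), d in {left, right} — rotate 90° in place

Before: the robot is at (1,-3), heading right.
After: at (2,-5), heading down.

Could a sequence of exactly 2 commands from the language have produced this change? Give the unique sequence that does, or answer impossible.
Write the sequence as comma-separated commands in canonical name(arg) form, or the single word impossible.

arc(right, 1), straight(1)

key: cell and facing (now S) both changed — the 2 commands mix motion and turning
initial: at (1,-3), heading right
1. arc(right, 1) → at (2,-4), heading down
2. straight(1) → at (2,-5), heading down
no other 2-command option fits: unique.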